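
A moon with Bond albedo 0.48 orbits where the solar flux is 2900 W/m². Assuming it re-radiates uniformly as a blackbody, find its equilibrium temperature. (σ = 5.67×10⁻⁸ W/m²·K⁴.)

Power absorbed = (1−a)S·πR²; power emitted = 4πR²σT⁴. Equating and cancelling πR²:
T = ((1−a)S / 4σ)^(1/4) = (1510 / (4 × 5.67×10⁻⁸))^(1/4) = (6.65×10^9)^(1/4).
T = 286 K.

T ≈ 286 K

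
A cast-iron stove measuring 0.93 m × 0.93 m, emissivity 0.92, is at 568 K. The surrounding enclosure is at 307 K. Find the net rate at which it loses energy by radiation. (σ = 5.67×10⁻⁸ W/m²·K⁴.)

Q ≈ 4300 W

A = 0.93 × 0.93 = 0.865 m².
Q = εσA(T⁴ − T_s⁴). T⁴ − T_s⁴ = (568)⁴ − (307)⁴ = 1.04×10^11 − 8.88×10^9 = 9.52×10^10 K⁴.
Q = 0.92 × 5.67×10⁻⁸ × 0.865 × 9.52×10^10 = 4300 W.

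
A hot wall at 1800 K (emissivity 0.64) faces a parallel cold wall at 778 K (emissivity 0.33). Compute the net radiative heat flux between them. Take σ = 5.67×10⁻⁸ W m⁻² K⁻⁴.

For two large parallel gray plates, q = σ(T₁⁴ − T₂⁴) / (1/ε₁ + 1/ε₂ − 1).
1/ε₁ + 1/ε₂ − 1 = 1/0.64 + 1/0.33 − 1 = 3.593.
T₁⁴ − T₂⁴ = 1.05×10^13 − 3.66×10^11 = 1.01×10^13 K⁴.
q = 5.67×10⁻⁸ × 1.01×10^13 / 3.593 = 1.60×10^5 W/m².

q ≈ 1.60×10^5 W/m²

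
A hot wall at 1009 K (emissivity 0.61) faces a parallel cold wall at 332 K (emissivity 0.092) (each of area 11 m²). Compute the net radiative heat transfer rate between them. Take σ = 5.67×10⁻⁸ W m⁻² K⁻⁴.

For two large parallel gray plates, q = σ(T₁⁴ − T₂⁴) / (1/ε₁ + 1/ε₂ − 1).
1/ε₁ + 1/ε₂ − 1 = 1/0.61 + 1/0.092 − 1 = 11.51.
T₁⁴ − T₂⁴ = 1.04×10^12 − 1.21×10^10 = 1.02×10^12 K⁴.
q = 5.67×10⁻⁸ × 1.02×10^12 / 11.51 = 5050 W/m².
Q = q·A = 5050 × 11 = 55500 W.

Q ≈ 55500 W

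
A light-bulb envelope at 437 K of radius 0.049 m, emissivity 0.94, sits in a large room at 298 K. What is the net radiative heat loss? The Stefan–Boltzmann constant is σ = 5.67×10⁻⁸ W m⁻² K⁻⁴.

A = 4πr² = 4π × (0.049)² = 0.0302 m².
Q = εσA(T⁴ − T_s⁴). T⁴ − T_s⁴ = (437)⁴ − (298)⁴ = 3.65×10^10 − 7.89×10^9 = 2.86×10^10 K⁴.
Q = 0.94 × 5.67×10⁻⁸ × 0.0302 × 2.86×10^10 = 46.0 W.

Q ≈ 46.0 W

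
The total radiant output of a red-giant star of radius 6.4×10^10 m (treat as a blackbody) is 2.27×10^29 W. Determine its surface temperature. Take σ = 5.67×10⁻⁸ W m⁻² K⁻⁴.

T ≈ 2970 K

A = 4πr² = 4π × (6.4×10^10)² = 5.15×10^22 m².
From P = σAT⁴, T = (P / σA)^(1/4) = (2.27×10^29 / (5.67×10⁻⁸ × 5.15×10^22))^(1/4).
T = (7.78×10^13)^(1/4) = 2970 K.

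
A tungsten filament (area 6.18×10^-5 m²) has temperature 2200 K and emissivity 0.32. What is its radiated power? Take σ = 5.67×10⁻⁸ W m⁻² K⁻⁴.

Stefan–Boltzmann: P = εσAT⁴ = 0.32 × 5.67×10⁻⁸ × 6.18×10^-5 × (2200)⁴ = 0.32 × 5.67×10⁻⁸ × 6.18×10^-5 × 2.34×10^13.
P = 26.3 W.

P ≈ 26.3 W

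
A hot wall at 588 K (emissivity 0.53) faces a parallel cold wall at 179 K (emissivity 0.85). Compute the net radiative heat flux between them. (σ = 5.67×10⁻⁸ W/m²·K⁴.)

For two large parallel gray plates, q = σ(T₁⁴ − T₂⁴) / (1/ε₁ + 1/ε₂ − 1).
1/ε₁ + 1/ε₂ − 1 = 1/0.53 + 1/0.85 − 1 = 2.063.
T₁⁴ − T₂⁴ = 1.20×10^11 − 1.03×10^9 = 1.19×10^11 K⁴.
q = 5.67×10⁻⁸ × 1.19×10^11 / 2.063 = 3260 W/m².

q ≈ 3260 W/m²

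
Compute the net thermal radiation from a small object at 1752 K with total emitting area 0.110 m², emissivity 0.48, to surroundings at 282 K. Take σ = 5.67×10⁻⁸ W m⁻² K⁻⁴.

Q = εσA(T⁴ − T_s⁴). T⁴ − T_s⁴ = (1752)⁴ − (282)⁴ = 9.42×10^12 − 6.32×10^9 = 9.42×10^12 K⁴.
Q = 0.48 × 5.67×10⁻⁸ × 0.110 × 9.42×10^12 = 28200 W.

Q ≈ 28200 W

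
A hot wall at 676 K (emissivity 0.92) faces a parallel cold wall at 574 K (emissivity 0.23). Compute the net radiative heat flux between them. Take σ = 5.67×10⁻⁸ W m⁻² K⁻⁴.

For two large parallel gray plates, q = σ(T₁⁴ − T₂⁴) / (1/ε₁ + 1/ε₂ − 1).
1/ε₁ + 1/ε₂ − 1 = 1/0.92 + 1/0.23 − 1 = 4.435.
T₁⁴ − T₂⁴ = 2.09×10^11 − 1.09×10^11 = 1.00×10^11 K⁴.
q = 5.67×10⁻⁸ × 1.00×10^11 / 4.435 = 1280 W/m².

q ≈ 1280 W/m²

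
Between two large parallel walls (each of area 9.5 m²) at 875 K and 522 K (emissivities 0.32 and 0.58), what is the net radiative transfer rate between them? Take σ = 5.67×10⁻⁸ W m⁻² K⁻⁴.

Q ≈ 71600 W

For two large parallel gray plates, q = σ(T₁⁴ − T₂⁴) / (1/ε₁ + 1/ε₂ − 1).
1/ε₁ + 1/ε₂ − 1 = 1/0.32 + 1/0.58 − 1 = 3.849.
T₁⁴ − T₂⁴ = 5.86×10^11 − 7.42×10^10 = 5.12×10^11 K⁴.
q = 5.67×10⁻⁸ × 5.12×10^11 / 3.849 = 7540 W/m².
Q = q·A = 7540 × 9.5 = 71600 W.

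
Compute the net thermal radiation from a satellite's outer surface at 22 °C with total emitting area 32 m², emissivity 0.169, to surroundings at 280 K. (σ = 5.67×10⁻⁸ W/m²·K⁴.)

Q ≈ 438 W

Convert: 22 °C = 295 K.
Q = εσA(T⁴ − T_s⁴). T⁴ − T_s⁴ = (295)⁴ − (280)⁴ = 7.57×10^9 − 6.15×10^9 = 1.43×10^9 K⁴.
Q = 0.169 × 5.67×10⁻⁸ × 32.0 × 1.43×10^9 = 438 W.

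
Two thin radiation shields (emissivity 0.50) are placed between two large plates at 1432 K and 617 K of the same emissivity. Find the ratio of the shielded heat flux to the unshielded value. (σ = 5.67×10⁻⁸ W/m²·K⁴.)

With N identical shields there are N+1 = 3 gaps in series, each with the same radiative resistance, so the flux falls to 1/(N+1) of its unshielded value.

ratio ≈ 0.333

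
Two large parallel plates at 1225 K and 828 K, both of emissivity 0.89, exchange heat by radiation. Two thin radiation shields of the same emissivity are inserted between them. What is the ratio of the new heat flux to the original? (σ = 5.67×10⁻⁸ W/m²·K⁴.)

ratio ≈ 0.333

With N identical shields there are N+1 = 3 gaps in series, each with the same radiative resistance, so the flux falls to 1/(N+1) of its unshielded value.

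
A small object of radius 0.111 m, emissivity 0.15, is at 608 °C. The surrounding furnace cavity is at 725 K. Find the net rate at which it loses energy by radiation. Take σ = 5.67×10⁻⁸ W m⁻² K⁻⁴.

A = 4πr² = 4π × (0.111)² = 0.155 m².
Convert: 608 °C = 881 K.
Q = εσA(T⁴ − T_s⁴). T⁴ − T_s⁴ = (881)⁴ − (725)⁴ = 6.02×10^11 − 2.76×10^11 = 3.26×10^11 K⁴.
Q = 0.15 × 5.67×10⁻⁸ × 0.155 × 3.26×10^11 = 429 W.

Q ≈ 429 W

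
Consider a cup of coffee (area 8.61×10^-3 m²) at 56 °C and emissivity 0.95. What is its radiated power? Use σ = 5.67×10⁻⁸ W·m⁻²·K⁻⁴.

P ≈ 5.43 W

56 °C = 329 K.
Stefan–Boltzmann: P = εσAT⁴ = 0.95 × 5.67×10⁻⁸ × 8.61×10^-3 × (329)⁴ = 0.95 × 5.67×10⁻⁸ × 8.61×10^-3 × 1.17×10^10.
P = 5.43 W.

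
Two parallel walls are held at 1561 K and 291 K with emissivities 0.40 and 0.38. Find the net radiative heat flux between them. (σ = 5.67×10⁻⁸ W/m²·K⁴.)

For two large parallel gray plates, q = σ(T₁⁴ − T₂⁴) / (1/ε₁ + 1/ε₂ − 1).
1/ε₁ + 1/ε₂ − 1 = 1/0.40 + 1/0.38 − 1 = 4.132.
T₁⁴ − T₂⁴ = 5.94×10^12 − 7.17×10^9 = 5.93×10^12 K⁴.
q = 5.67×10⁻⁸ × 5.93×10^12 / 4.132 = 81400 W/m².

q ≈ 81400 W/m²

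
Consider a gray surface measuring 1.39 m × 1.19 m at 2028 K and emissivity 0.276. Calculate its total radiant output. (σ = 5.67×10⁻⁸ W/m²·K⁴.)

A = 1.39 × 1.19 = 1.65 m².
Stefan–Boltzmann: P = εσAT⁴ = 0.276 × 5.67×10⁻⁸ × 1.65 × (2028)⁴ = 0.276 × 5.67×10⁻⁸ × 1.65 × 1.69×10^13.
P = 4.38×10^5 W.

P ≈ 4.38×10^5 W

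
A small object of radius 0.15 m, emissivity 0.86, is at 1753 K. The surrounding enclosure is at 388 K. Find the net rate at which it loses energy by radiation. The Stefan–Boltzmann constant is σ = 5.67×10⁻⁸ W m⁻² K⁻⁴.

Q ≈ 1.30×10^5 W

A = 4πr² = 4π × (0.15)² = 0.283 m².
Q = εσA(T⁴ − T_s⁴). T⁴ − T_s⁴ = (1753)⁴ − (388)⁴ = 9.44×10^12 − 2.27×10^10 = 9.42×10^12 K⁴.
Q = 0.86 × 5.67×10⁻⁸ × 0.283 × 9.42×10^12 = 1.30×10^5 W.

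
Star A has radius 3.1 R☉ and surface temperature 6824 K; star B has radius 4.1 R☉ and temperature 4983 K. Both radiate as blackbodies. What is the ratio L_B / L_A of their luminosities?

L_B/L_A ≈ 0.497

L = 4πR²σT⁴ ∝ R²T⁴, so L_B/L_A = (4.1/3.1)² × (4983/6824)⁴ = 1.75 × 0.284 = 0.497.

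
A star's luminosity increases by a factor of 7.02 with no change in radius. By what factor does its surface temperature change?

P ∝ T⁴ ⇒ T ∝ P^(1/4), so T scales by (7.02)^(1/4) = 1.63.

factor ≈ 1.63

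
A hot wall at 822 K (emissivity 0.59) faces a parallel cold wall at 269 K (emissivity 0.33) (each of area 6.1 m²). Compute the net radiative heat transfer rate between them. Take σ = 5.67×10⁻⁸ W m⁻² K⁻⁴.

For two large parallel gray plates, q = σ(T₁⁴ − T₂⁴) / (1/ε₁ + 1/ε₂ − 1).
1/ε₁ + 1/ε₂ − 1 = 1/0.59 + 1/0.33 − 1 = 3.725.
T₁⁴ − T₂⁴ = 4.57×10^11 − 5.24×10^9 = 4.51×10^11 K⁴.
q = 5.67×10⁻⁸ × 4.51×10^11 / 3.725 = 6870 W/m².
Q = q·A = 6870 × 6.1 = 41900 W.

Q ≈ 41900 W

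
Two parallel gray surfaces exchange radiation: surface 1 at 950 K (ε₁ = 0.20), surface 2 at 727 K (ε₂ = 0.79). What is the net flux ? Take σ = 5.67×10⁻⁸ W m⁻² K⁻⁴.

q ≈ 5760 W/m²

For two large parallel gray plates, q = σ(T₁⁴ − T₂⁴) / (1/ε₁ + 1/ε₂ − 1).
1/ε₁ + 1/ε₂ − 1 = 1/0.20 + 1/0.79 − 1 = 5.266.
T₁⁴ − T₂⁴ = 8.15×10^11 − 2.79×10^11 = 5.35×10^11 K⁴.
q = 5.67×10⁻⁸ × 5.35×10^11 / 5.266 = 5760 W/m².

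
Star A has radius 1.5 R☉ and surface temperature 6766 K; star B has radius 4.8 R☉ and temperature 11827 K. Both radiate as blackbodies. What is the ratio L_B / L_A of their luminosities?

L_B/L_A ≈ 95.6

L = 4πR²σT⁴ ∝ R²T⁴, so L_B/L_A = (4.8/1.5)² × (11827/6766)⁴ = 10.2 × 9.34 = 95.6.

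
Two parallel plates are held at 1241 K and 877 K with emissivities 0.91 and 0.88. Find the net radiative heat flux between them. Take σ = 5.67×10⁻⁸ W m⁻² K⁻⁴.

For two large parallel gray plates, q = σ(T₁⁴ − T₂⁴) / (1/ε₁ + 1/ε₂ − 1).
1/ε₁ + 1/ε₂ − 1 = 1/0.91 + 1/0.88 − 1 = 1.235.
T₁⁴ − T₂⁴ = 2.37×10^12 − 5.92×10^11 = 1.78×10^12 K⁴.
q = 5.67×10⁻⁸ × 1.78×10^12 / 1.235 = 81700 W/m².

q ≈ 81700 W/m²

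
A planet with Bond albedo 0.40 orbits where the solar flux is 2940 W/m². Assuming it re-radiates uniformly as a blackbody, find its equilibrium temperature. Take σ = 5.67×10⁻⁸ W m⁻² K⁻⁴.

T ≈ 297 K

Power absorbed = (1−a)S·πR²; power emitted = 4πR²σT⁴. Equating and cancelling πR²:
T = ((1−a)S / 4σ)^(1/4) = (1760 / (4 × 5.67×10⁻⁸))^(1/4) = (7.78×10^9)^(1/4).
T = 297 K.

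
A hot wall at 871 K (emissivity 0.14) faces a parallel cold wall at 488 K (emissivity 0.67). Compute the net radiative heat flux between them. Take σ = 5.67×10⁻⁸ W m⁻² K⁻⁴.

For two large parallel gray plates, q = σ(T₁⁴ − T₂⁴) / (1/ε₁ + 1/ε₂ − 1).
1/ε₁ + 1/ε₂ − 1 = 1/0.14 + 1/0.67 − 1 = 7.635.
T₁⁴ − T₂⁴ = 5.76×10^11 − 5.67×10^10 = 5.19×10^11 K⁴.
q = 5.67×10⁻⁸ × 5.19×10^11 / 7.635 = 3850 W/m².

q ≈ 3850 W/m²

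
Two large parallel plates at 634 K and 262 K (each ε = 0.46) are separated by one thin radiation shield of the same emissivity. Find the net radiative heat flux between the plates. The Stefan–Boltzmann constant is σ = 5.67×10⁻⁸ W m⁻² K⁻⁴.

Each of the 2 gaps contributes resistance (2/ε − 1) = 2/0.46 − 1 = 3.348; total = 6.696.
q = σ(T₁⁴ − T₂⁴) / 6.696 = 5.67×10⁻⁸ × 1.57×10^11 / 6.696 = 1330 W/m².

q ≈ 1330 W/m²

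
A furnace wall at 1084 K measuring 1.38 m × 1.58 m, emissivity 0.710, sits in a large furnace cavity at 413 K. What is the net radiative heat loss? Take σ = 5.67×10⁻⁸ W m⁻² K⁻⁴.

A = 1.38 × 1.58 = 2.18 m².
Q = εσA(T⁴ − T_s⁴). T⁴ − T_s⁴ = (1084)⁴ − (413)⁴ = 1.38×10^12 − 2.91×10^10 = 1.35×10^12 K⁴.
Q = 0.710 × 5.67×10⁻⁸ × 2.18 × 1.35×10^12 = 1.19×10^5 W.

Q ≈ 1.19×10^5 W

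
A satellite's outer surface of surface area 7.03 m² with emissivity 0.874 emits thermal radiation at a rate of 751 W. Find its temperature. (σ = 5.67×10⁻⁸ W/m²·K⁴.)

T ≈ 215 K

From P = εσAT⁴, T = (P / εσA)^(1/4) = (751 / (0.874 × 5.67×10⁻⁸ × 7.03))^(1/4).
T = (2.16×10^9)^(1/4) = 215 K.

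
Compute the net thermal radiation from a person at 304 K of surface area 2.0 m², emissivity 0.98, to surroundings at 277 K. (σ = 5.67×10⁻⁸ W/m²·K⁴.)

Q ≈ 295 W

Q = εσA(T⁴ − T_s⁴). T⁴ − T_s⁴ = (304)⁴ − (277)⁴ = 8.54×10^9 − 5.89×10^9 = 2.65×10^9 K⁴.
Q = 0.98 × 5.67×10⁻⁸ × 2.00 × 2.65×10^9 = 295 W.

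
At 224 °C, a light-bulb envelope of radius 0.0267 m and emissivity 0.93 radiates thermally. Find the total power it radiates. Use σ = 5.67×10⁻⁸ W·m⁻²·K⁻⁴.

P ≈ 28.8 W

A = 4πr² = 4π × (0.0267)² = 8.96×10^-3 m².
224 °C = 497 K.
Stefan–Boltzmann: P = εσAT⁴ = 0.93 × 5.67×10⁻⁸ × 8.96×10^-3 × (497)⁴ = 0.93 × 5.67×10⁻⁸ × 8.96×10^-3 × 6.10×10^10.
P = 28.8 W.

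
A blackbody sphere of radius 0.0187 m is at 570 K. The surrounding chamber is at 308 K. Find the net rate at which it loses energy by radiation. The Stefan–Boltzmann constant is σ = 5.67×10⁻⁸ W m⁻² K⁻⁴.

A = 4πr² = 4π × (0.0187)² = 4.39×10^-3 m².
Q = σA(T⁴ − T_s⁴). T⁴ − T_s⁴ = (570)⁴ − (308)⁴ = 1.06×10^11 − 9.00×10^9 = 9.66×10^10 K⁴.
Q = 5.67×10⁻⁸ × 4.39×10^-3 × 9.66×10^10 = 24.1 W.

Q ≈ 24.1 W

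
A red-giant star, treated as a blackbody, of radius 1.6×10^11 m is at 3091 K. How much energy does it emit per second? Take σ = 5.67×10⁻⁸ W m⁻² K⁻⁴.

A = 4πr² = 4π × (1.6×10^11)² = 3.22×10^23 m².
P = σAT⁴ = 5.67×10⁻⁸ × 3.22×10^23 × (3091)⁴ = 5.67×10⁻⁸ × 3.22×10^23 × 9.13×10^13.
P = 1.67×10^30 W.

P ≈ 1.67×10^30 W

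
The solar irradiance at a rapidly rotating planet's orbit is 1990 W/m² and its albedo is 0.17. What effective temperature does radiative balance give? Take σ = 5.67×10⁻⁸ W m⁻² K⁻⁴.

T ≈ 292 K

Power absorbed = (1−a)S·πR²; power emitted = 4πR²σT⁴. Equating and cancelling πR²:
T = ((1−a)S / 4σ)^(1/4) = (1650 / (4 × 5.67×10⁻⁸))^(1/4) = (7.28×10^9)^(1/4).
T = 292 K.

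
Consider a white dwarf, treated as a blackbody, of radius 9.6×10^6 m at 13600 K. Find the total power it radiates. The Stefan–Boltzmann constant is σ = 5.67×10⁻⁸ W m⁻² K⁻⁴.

P ≈ 2.25×10^24 W

A = 4πr² = 4π × (9.6×10^6)² = 1.16×10^15 m².
P = σAT⁴ = 5.67×10⁻⁸ × 1.16×10^15 × (13600)⁴ = 5.67×10⁻⁸ × 1.16×10^15 × 3.42×10^16.
P = 2.25×10^24 W.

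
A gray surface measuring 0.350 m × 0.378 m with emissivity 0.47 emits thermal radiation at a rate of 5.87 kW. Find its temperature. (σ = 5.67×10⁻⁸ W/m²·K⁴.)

A = 0.350 × 0.378 = 0.132 m².
From P = εσAT⁴, T = (P / εσA)^(1/4) = (5870 / (0.47 × 5.67×10⁻⁸ × 0.132))^(1/4).
T = (1.66×10^12)^(1/4) = 1140 K.

T ≈ 1140 K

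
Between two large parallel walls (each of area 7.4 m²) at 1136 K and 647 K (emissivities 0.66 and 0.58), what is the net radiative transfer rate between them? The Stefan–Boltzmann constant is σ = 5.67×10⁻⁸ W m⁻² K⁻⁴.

For two large parallel gray plates, q = σ(T₁⁴ − T₂⁴) / (1/ε₁ + 1/ε₂ − 1).
1/ε₁ + 1/ε₂ − 1 = 1/0.66 + 1/0.58 − 1 = 2.239.
T₁⁴ − T₂⁴ = 1.67×10^12 − 1.75×10^11 = 1.49×10^12 K⁴.
q = 5.67×10⁻⁸ × 1.49×10^12 / 2.239 = 37700 W/m².
Q = q·A = 37700 × 7.4 = 2.79×10^5 W.

Q ≈ 2.79×10^5 W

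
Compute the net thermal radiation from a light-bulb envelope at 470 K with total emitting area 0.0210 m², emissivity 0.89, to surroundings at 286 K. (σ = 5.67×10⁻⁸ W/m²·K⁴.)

Q = εσA(T⁴ − T_s⁴). T⁴ − T_s⁴ = (470)⁴ − (286)⁴ = 4.88×10^10 − 6.69×10^9 = 4.21×10^10 K⁴.
Q = 0.89 × 5.67×10⁻⁸ × 0.0210 × 4.21×10^10 = 44.6 W.

Q ≈ 44.6 W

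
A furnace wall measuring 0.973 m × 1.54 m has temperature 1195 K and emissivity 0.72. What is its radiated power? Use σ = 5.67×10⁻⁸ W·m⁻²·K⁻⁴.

A = 0.973 × 1.54 = 1.50 m².
P = εσAT⁴ = 0.72 × 5.67×10⁻⁸ × 1.50 × (1195)⁴ = 0.72 × 5.67×10⁻⁸ × 1.50 × 2.04×10^12.
P = 1.25×10^5 W.

P ≈ 1.25×10^5 W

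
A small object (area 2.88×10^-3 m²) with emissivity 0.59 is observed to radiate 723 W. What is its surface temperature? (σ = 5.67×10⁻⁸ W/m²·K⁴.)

From P = εσAT⁴, T = (P / εσA)^(1/4) = (723 / (0.59 × 5.67×10⁻⁸ × 2.88×10^-3))^(1/4).
T = (7.50×10^12)^(1/4) = 1660 K.

T ≈ 1660 K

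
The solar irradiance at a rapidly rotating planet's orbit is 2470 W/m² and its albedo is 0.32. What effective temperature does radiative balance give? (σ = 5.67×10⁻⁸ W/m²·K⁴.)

Power absorbed = (1−a)S·πR²; power emitted = 4πR²σT⁴. Equating and cancelling πR²:
T = ((1−a)S / 4σ)^(1/4) = (1680 / (4 × 5.67×10⁻⁸))^(1/4) = (7.41×10^9)^(1/4).
T = 293 K.

T ≈ 293 K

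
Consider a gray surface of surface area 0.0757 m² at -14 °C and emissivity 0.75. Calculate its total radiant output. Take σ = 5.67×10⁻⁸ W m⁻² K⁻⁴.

P ≈ 14.5 W

-14 °C = 259 K.
Stefan–Boltzmann: P = εσAT⁴ = 0.75 × 5.67×10⁻⁸ × 0.0757 × (259)⁴ = 0.75 × 5.67×10⁻⁸ × 0.0757 × 4.50×10^9.
P = 14.5 W.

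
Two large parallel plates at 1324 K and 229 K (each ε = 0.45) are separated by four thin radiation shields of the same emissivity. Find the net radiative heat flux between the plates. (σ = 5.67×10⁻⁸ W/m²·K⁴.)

Each of the 5 gaps contributes resistance (2/ε − 1) = 2/0.45 − 1 = 3.444; total = 17.22.
q = σ(T₁⁴ − T₂⁴) / 17.22 = 5.67×10⁻⁸ × 3.07×10^12 / 17.22 = 10100 W/m².

q ≈ 10100 W/m²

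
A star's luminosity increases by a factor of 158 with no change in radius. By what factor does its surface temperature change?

P ∝ T⁴ ⇒ T ∝ P^(1/4), so T scales by (158)^(1/4) = 3.55.

factor ≈ 3.55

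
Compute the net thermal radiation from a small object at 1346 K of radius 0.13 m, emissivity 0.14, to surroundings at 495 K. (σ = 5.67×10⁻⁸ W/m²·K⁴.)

Q ≈ 5430 W

A = 4πr² = 4π × (0.13)² = 0.212 m².
Q = εσA(T⁴ − T_s⁴). T⁴ − T_s⁴ = (1346)⁴ − (495)⁴ = 3.28×10^12 − 6.00×10^10 = 3.22×10^12 K⁴.
Q = 0.14 × 5.67×10⁻⁸ × 0.212 × 3.22×10^12 = 5430 W.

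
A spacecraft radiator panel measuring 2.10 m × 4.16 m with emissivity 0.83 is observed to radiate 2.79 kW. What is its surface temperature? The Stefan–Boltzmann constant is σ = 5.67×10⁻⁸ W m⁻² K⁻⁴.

T ≈ 287 K

A = 2.10 × 4.16 = 8.74 m².
From P = εσAT⁴, T = (P / εσA)^(1/4) = (2790 / (0.83 × 5.67×10⁻⁸ × 8.74))^(1/4).
T = (6.79×10^9)^(1/4) = 287 K.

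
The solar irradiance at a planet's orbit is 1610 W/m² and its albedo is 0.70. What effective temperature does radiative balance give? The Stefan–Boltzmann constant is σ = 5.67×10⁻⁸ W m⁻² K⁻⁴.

Power absorbed = (1−a)S·πR²; power emitted = 4πR²σT⁴. Equating and cancelling πR²:
T = ((1−a)S / 4σ)^(1/4) = (483 / (4 × 5.67×10⁻⁸))^(1/4) = (2.13×10^9)^(1/4).
T = 215 K.

T ≈ 215 K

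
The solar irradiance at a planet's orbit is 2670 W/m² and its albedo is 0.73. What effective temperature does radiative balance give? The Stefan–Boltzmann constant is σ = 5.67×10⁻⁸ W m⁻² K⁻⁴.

Power absorbed = (1−a)S·πR²; power emitted = 4πR²σT⁴. Equating and cancelling πR²:
T = ((1−a)S / 4σ)^(1/4) = (721 / (4 × 5.67×10⁻⁸))^(1/4) = (3.18×10^9)^(1/4).
T = 237 K.

T ≈ 237 K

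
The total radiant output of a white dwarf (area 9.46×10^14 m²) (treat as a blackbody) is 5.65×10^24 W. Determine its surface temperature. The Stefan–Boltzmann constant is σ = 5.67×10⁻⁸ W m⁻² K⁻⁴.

From P = σAT⁴, T = (P / σA)^(1/4) = (5.65×10^24 / (5.67×10⁻⁸ × 9.46×10^14))^(1/4).
T = (1.05×10^17)^(1/4) = 18000 K.

T ≈ 18000 K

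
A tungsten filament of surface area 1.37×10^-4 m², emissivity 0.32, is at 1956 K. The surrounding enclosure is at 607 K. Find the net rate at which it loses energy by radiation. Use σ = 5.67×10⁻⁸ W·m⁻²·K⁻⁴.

Q = εσA(T⁴ − T_s⁴). T⁴ − T_s⁴ = (1956)⁴ − (607)⁴ = 1.46×10^13 − 1.36×10^11 = 1.45×10^13 K⁴.
Q = 0.32 × 5.67×10⁻⁸ × 1.37×10^-4 × 1.45×10^13 = 36.0 W.

Q ≈ 36.0 W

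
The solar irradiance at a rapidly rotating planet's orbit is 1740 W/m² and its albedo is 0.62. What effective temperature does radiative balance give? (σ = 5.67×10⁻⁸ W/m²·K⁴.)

Power absorbed = (1−a)S·πR²; power emitted = 4πR²σT⁴. Equating and cancelling πR²:
T = ((1−a)S / 4σ)^(1/4) = (661 / (4 × 5.67×10⁻⁸))^(1/4) = (2.92×10^9)^(1/4).
T = 232 K.

T ≈ 232 K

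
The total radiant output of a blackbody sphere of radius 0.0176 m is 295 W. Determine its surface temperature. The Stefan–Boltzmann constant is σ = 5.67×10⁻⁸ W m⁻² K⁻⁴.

A = 4πr² = 4π × (0.0176)² = 3.89×10^-3 m².
From P = σAT⁴, T = (P / σA)^(1/4) = (295 / (5.67×10⁻⁸ × 3.89×10^-3))^(1/4).
T = (1.34×10^12)^(1/4) = 1080 K.

T ≈ 1080 K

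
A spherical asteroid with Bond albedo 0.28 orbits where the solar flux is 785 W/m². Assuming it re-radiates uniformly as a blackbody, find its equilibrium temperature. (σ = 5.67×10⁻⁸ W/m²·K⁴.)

Power absorbed = (1−a)S·πR²; power emitted = 4πR²σT⁴. Equating and cancelling πR²:
T = ((1−a)S / 4σ)^(1/4) = (565 / (4 × 5.67×10⁻⁸))^(1/4) = (2.49×10^9)^(1/4).
T = 223 K.

T ≈ 223 K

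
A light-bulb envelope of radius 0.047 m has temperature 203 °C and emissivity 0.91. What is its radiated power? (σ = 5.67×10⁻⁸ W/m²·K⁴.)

P ≈ 73.5 W

A = 4πr² = 4π × (0.047)² = 0.0278 m².
203 °C = 476 K.
P = εσAT⁴ = 0.91 × 5.67×10⁻⁸ × 0.0278 × (476)⁴ = 0.91 × 5.67×10⁻⁸ × 0.0278 × 5.13×10^10.
P = 73.5 W.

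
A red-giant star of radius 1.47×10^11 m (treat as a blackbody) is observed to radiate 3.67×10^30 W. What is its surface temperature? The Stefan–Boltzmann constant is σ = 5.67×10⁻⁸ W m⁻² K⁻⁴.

A = 4πr² = 4π × (1.47×10^11)² = 2.72×10^23 m².
From P = σAT⁴, T = (P / σA)^(1/4) = (3.67×10^30 / (5.67×10⁻⁸ × 2.72×10^23))^(1/4).
T = (2.38×10^14)^(1/4) = 3930 K.

T ≈ 3930 K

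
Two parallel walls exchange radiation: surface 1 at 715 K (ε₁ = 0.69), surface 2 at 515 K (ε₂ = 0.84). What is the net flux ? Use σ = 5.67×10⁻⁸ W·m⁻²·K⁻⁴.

For two large parallel gray plates, q = σ(T₁⁴ − T₂⁴) / (1/ε₁ + 1/ε₂ − 1).
1/ε₁ + 1/ε₂ − 1 = 1/0.69 + 1/0.84 − 1 = 1.640.
T₁⁴ − T₂⁴ = 2.61×10^11 − 7.03×10^10 = 1.91×10^11 K⁴.
q = 5.67×10⁻⁸ × 1.91×10^11 / 1.640 = 6600 W/m².

q ≈ 6600 W/m²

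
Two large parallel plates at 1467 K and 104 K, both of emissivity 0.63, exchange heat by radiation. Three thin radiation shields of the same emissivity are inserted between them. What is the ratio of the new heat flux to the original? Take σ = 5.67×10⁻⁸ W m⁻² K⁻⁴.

With N identical shields there are N+1 = 4 gaps in series, each with the same radiative resistance, so the flux falls to 1/(N+1) of its unshielded value.

ratio ≈ 0.250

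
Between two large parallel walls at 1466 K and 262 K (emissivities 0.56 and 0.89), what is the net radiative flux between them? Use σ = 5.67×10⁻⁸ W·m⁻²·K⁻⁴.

q ≈ 1.37×10^5 W/m²

For two large parallel gray plates, q = σ(T₁⁴ − T₂⁴) / (1/ε₁ + 1/ε₂ − 1).
1/ε₁ + 1/ε₂ − 1 = 1/0.56 + 1/0.89 − 1 = 1.909.
T₁⁴ − T₂⁴ = 4.62×10^12 − 4.71×10^9 = 4.61×10^12 K⁴.
q = 5.67×10⁻⁸ × 4.61×10^12 / 1.909 = 1.37×10^5 W/m².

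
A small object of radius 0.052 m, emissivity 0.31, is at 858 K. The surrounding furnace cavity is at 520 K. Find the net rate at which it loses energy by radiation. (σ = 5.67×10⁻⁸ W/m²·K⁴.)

Q ≈ 280 W

A = 4πr² = 4π × (0.052)² = 0.0340 m².
Q = εσA(T⁴ − T_s⁴). T⁴ − T_s⁴ = (858)⁴ − (520)⁴ = 5.42×10^11 − 7.31×10^10 = 4.69×10^11 K⁴.
Q = 0.31 × 5.67×10⁻⁸ × 0.0340 × 4.69×10^11 = 280 W.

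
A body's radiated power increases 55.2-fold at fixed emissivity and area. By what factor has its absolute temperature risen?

P ∝ T⁴ ⇒ T ∝ P^(1/4), so T scales by (55.2)^(1/4) = 2.73.

factor ≈ 2.73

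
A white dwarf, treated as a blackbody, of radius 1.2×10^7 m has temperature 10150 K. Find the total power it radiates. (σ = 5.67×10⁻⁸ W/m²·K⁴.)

P ≈ 1.09×10^24 W

A = 4πr² = 4π × (1.2×10^7)² = 1.81×10^15 m².
P = σAT⁴ = 5.67×10⁻⁸ × 1.81×10^15 × (10150)⁴ = 5.67×10⁻⁸ × 1.81×10^15 × 1.06×10^16.
P = 1.09×10^24 W.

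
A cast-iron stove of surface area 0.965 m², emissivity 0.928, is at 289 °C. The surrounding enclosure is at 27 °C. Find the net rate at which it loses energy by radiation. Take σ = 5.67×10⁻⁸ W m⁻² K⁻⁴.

Q ≈ 4650 W

Convert: 289 °C = 562 K; 27 °C = 300 K.
Q = εσA(T⁴ − T_s⁴). T⁴ − T_s⁴ = (562)⁴ − (300)⁴ = 9.98×10^10 − 8.10×10^9 = 9.17×10^10 K⁴.
Q = 0.928 × 5.67×10⁻⁸ × 0.965 × 9.17×10^10 = 4650 W.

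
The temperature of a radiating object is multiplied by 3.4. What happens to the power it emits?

P ∝ T⁴, so the power scales as (3.4)⁴ = 134.

factor ≈ 134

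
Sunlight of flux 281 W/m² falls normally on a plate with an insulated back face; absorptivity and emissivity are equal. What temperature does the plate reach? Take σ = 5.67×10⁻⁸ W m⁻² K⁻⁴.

Absorbed flux αS = emitted flux εσT⁴ (one radiating face); with α = ε, T = (S/σ)^(1/4).
T = (281 / 5.67×10⁻⁸)^(1/4) = (4.96×10^9)^(1/4).
T = 265 K.

T ≈ 265 K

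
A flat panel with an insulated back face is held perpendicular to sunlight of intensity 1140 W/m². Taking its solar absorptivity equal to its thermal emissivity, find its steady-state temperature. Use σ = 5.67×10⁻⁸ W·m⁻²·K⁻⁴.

T ≈ 377 K

Absorbed flux αS = emitted flux εσT⁴ (one radiating face); with α = ε, T = (S/σ)^(1/4).
T = (1140 / 5.67×10⁻⁸)^(1/4) = (2.01×10^10)^(1/4).
T = 377 K.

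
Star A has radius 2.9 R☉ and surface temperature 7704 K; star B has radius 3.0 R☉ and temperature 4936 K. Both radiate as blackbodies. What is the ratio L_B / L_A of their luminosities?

L_B/L_A ≈ 0.180

L = 4πR²σT⁴ ∝ R²T⁴, so L_B/L_A = (3.0/2.9)² × (4936/7704)⁴ = 1.07 × 0.169 = 0.180.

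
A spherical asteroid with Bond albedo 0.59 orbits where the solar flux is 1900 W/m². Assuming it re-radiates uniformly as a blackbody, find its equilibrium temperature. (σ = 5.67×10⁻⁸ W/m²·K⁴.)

Power absorbed = (1−a)S·πR²; power emitted = 4πR²σT⁴. Equating and cancelling πR²:
T = ((1−a)S / 4σ)^(1/4) = (779 / (4 × 5.67×10⁻⁸))^(1/4) = (3.43×10^9)^(1/4).
T = 242 K.

T ≈ 242 K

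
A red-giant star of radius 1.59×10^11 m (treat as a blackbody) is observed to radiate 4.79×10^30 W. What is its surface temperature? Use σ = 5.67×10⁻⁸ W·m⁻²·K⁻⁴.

T ≈ 4040 K

A = 4πr² = 4π × (1.59×10^11)² = 3.18×10^23 m².
From P = σAT⁴, T = (P / σA)^(1/4) = (4.79×10^30 / (5.67×10⁻⁸ × 3.18×10^23))^(1/4).
T = (2.66×10^14)^(1/4) = 4040 K.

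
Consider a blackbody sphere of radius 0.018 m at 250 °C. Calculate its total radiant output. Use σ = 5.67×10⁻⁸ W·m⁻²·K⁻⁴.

P ≈ 17.3 W

A = 4πr² = 4π × (0.018)² = 4.07×10^-3 m².
250 °C = 523 K.
P = σAT⁴ = 5.67×10⁻⁸ × 4.07×10^-3 × (523)⁴ = 5.67×10⁻⁸ × 4.07×10^-3 × 7.48×10^10.
P = 17.3 W.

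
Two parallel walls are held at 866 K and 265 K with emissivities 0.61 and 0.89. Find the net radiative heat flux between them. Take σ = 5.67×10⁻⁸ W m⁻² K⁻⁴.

For two large parallel gray plates, q = σ(T₁⁴ − T₂⁴) / (1/ε₁ + 1/ε₂ − 1).
1/ε₁ + 1/ε₂ − 1 = 1/0.61 + 1/0.89 − 1 = 1.763.
T₁⁴ − T₂⁴ = 5.62×10^11 − 4.93×10^9 = 5.58×10^11 K⁴.
q = 5.67×10⁻⁸ × 5.58×10^11 / 1.763 = 17900 W/m².

q ≈ 17900 W/m²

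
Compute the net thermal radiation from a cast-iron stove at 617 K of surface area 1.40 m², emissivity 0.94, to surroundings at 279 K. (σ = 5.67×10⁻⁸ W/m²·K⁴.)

Q ≈ 10400 W

Q = εσA(T⁴ − T_s⁴). T⁴ − T_s⁴ = (617)⁴ − (279)⁴ = 1.45×10^11 − 6.06×10^9 = 1.39×10^11 K⁴.
Q = 0.94 × 5.67×10⁻⁸ × 1.40 × 1.39×10^11 = 10400 W.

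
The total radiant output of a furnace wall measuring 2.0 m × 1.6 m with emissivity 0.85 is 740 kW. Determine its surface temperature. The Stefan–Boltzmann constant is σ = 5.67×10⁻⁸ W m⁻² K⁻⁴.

A = 2.0 × 1.6 = 3.20 m².
From P = εσAT⁴, T = (P / εσA)^(1/4) = (7.40×10^5 / (0.85 × 5.67×10⁻⁸ × 3.20))^(1/4).
T = (4.80×10^12)^(1/4) = 1480 K.

T ≈ 1480 K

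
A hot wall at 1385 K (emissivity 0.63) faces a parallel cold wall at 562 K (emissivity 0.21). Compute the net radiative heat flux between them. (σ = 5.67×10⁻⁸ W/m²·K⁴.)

q ≈ 37900 W/m²

For two large parallel gray plates, q = σ(T₁⁴ − T₂⁴) / (1/ε₁ + 1/ε₂ − 1).
1/ε₁ + 1/ε₂ − 1 = 1/0.63 + 1/0.21 − 1 = 5.349.
T₁⁴ − T₂⁴ = 3.68×10^12 − 9.98×10^10 = 3.58×10^12 K⁴.
q = 5.67×10⁻⁸ × 3.58×10^12 / 5.349 = 37900 W/m².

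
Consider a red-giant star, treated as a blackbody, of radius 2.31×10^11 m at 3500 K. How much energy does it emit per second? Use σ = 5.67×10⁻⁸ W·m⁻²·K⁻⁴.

P ≈ 5.71×10^30 W

A = 4πr² = 4π × (2.31×10^11)² = 6.71×10^23 m².
P = σAT⁴ = 5.67×10⁻⁸ × 6.71×10^23 × (3500)⁴ = 5.67×10⁻⁸ × 6.71×10^23 × 1.50×10^14.
P = 5.71×10^30 W.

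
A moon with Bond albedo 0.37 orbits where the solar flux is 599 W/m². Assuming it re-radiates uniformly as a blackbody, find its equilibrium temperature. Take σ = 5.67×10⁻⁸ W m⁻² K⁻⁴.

Power absorbed = (1−a)S·πR²; power emitted = 4πR²σT⁴. Equating and cancelling πR²:
T = ((1−a)S / 4σ)^(1/4) = (377 / (4 × 5.67×10⁻⁸))^(1/4) = (1.66×10^9)^(1/4).
T = 202 K.

T ≈ 202 K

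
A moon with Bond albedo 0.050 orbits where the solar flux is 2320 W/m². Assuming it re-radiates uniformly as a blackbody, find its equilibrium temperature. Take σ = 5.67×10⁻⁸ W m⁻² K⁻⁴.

T ≈ 314 K

Power absorbed = (1−a)S·πR²; power emitted = 4πR²σT⁴. Equating and cancelling πR²:
T = ((1−a)S / 4σ)^(1/4) = (2200 / (4 × 5.67×10⁻⁸))^(1/4) = (9.72×10^9)^(1/4).
T = 314 K.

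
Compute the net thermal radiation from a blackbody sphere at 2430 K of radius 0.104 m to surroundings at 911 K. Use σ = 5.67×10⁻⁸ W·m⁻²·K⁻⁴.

A = 4πr² = 4π × (0.104)² = 0.136 m².
Q = σA(T⁴ − T_s⁴). T⁴ − T_s⁴ = (2430)⁴ − (911)⁴ = 3.49×10^13 − 6.89×10^11 = 3.42×10^13 K⁴.
Q = 5.67×10⁻⁸ × 0.136 × 3.42×10^13 = 2.63×10^5 W.

Q ≈ 2.63×10^5 W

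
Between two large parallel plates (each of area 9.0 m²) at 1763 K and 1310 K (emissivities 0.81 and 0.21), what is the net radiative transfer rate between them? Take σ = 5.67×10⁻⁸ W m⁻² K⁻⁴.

For two large parallel gray plates, q = σ(T₁⁴ − T₂⁴) / (1/ε₁ + 1/ε₂ − 1).
1/ε₁ + 1/ε₂ − 1 = 1/0.81 + 1/0.21 − 1 = 4.996.
T₁⁴ − T₂⁴ = 9.66×10^12 − 2.94×10^12 = 6.72×10^12 K⁴.
q = 5.67×10⁻⁸ × 6.72×10^12 / 4.996 = 76200 W/m².
Q = q·A = 76200 × 9.0 = 6.86×10^5 W.

Q ≈ 6.86×10^5 W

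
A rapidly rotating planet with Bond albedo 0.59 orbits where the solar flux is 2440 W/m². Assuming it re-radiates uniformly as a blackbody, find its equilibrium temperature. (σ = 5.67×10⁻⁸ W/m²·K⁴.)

T ≈ 258 K

Power absorbed = (1−a)S·πR²; power emitted = 4πR²σT⁴. Equating and cancelling πR²:
T = ((1−a)S / 4σ)^(1/4) = (1000 / (4 × 5.67×10⁻⁸))^(1/4) = (4.41×10^9)^(1/4).
T = 258 K.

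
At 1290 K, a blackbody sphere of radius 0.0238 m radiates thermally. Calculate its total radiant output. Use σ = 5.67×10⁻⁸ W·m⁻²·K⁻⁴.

A = 4πr² = 4π × (0.0238)² = 7.12×10^-3 m².
P = σAT⁴ = 5.67×10⁻⁸ × 7.12×10^-3 × (1290)⁴ = 5.67×10⁻⁸ × 7.12×10^-3 × 2.77×10^12.
P = 1120 W.

P ≈ 1120 W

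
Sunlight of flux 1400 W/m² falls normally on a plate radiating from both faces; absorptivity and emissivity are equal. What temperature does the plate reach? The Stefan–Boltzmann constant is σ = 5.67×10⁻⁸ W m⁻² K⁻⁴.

T ≈ 333 K

Absorbed flux αS = emitted flux 2εσT⁴ per unit area; with α = ε this gives T = (S/2σ)^(1/4).
T = (1400 / (2 × 5.67×10⁻⁸))^(1/4) = (1.23×10^10)^(1/4).
T = 333 K.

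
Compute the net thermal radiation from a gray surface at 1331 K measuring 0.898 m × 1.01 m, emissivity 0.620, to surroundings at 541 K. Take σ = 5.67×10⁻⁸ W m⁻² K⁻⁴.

A = 0.898 × 1.01 = 0.907 m².
Q = εσA(T⁴ − T_s⁴). T⁴ − T_s⁴ = (1331)⁴ − (541)⁴ = 3.14×10^12 − 8.57×10^10 = 3.05×10^12 K⁴.
Q = 0.620 × 5.67×10⁻⁸ × 0.907 × 3.05×10^12 = 97300 W.

Q ≈ 97300 W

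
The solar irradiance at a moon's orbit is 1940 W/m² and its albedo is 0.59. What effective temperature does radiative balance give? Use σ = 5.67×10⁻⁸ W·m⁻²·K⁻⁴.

Power absorbed = (1−a)S·πR²; power emitted = 4πR²σT⁴. Equating and cancelling πR²:
T = ((1−a)S / 4σ)^(1/4) = (795 / (4 × 5.67×10⁻⁸))^(1/4) = (3.51×10^9)^(1/4).
T = 243 K.

T ≈ 243 K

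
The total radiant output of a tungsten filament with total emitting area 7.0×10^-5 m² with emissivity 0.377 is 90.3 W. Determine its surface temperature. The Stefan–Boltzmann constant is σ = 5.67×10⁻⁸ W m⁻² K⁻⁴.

From P = εσAT⁴, T = (P / εσA)^(1/4) = (90.3 / (0.377 × 5.67×10⁻⁸ × 7.00×10^-5))^(1/4).
T = (6.03×10^13)^(1/4) = 2790 K.

T ≈ 2790 K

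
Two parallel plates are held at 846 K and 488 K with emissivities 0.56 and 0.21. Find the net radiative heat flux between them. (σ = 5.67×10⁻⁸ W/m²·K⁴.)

For two large parallel gray plates, q = σ(T₁⁴ − T₂⁴) / (1/ε₁ + 1/ε₂ − 1).
1/ε₁ + 1/ε₂ − 1 = 1/0.56 + 1/0.21 − 1 = 5.548.
T₁⁴ − T₂⁴ = 5.12×10^11 − 5.67×10^10 = 4.56×10^11 K⁴.
q = 5.67×10⁻⁸ × 4.56×10^11 / 5.548 = 4660 W/m².

q ≈ 4660 W/m²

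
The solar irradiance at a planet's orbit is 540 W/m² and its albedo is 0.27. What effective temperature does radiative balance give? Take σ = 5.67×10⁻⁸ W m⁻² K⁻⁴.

Power absorbed = (1−a)S·πR²; power emitted = 4πR²σT⁴. Equating and cancelling πR²:
T = ((1−a)S / 4σ)^(1/4) = (394 / (4 × 5.67×10⁻⁸))^(1/4) = (1.74×10^9)^(1/4).
T = 204 K.

T ≈ 204 K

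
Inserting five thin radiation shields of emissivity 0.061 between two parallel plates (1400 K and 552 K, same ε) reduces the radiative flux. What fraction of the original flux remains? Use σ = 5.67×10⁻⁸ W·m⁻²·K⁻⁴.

With N identical shields there are N+1 = 6 gaps in series, each with the same radiative resistance, so the flux falls to 1/(N+1) of its unshielded value.

ratio ≈ 0.167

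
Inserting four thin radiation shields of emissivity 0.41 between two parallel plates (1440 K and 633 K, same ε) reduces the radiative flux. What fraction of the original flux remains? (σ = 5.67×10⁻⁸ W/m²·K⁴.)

ratio ≈ 0.200

With N identical shields there are N+1 = 5 gaps in series, each with the same radiative resistance, so the flux falls to 1/(N+1) of its unshielded value.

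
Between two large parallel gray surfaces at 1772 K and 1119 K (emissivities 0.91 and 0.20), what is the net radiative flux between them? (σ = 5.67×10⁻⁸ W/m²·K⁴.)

q ≈ 92200 W/m²

For two large parallel gray plates, q = σ(T₁⁴ − T₂⁴) / (1/ε₁ + 1/ε₂ − 1).
1/ε₁ + 1/ε₂ − 1 = 1/0.91 + 1/0.20 − 1 = 5.099.
T₁⁴ − T₂⁴ = 9.86×10^12 − 1.57×10^12 = 8.29×10^12 K⁴.
q = 5.67×10⁻⁸ × 8.29×10^12 / 5.099 = 92200 W/m².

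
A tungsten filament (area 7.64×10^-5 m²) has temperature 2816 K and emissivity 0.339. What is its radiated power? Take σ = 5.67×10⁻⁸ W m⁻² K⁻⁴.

P = εσAT⁴ = 0.339 × 5.67×10⁻⁸ × 7.64×10^-5 × (2816)⁴ = 0.339 × 5.67×10⁻⁸ × 7.64×10^-5 × 6.29×10^13.
P = 92.3 W.

P ≈ 92.3 W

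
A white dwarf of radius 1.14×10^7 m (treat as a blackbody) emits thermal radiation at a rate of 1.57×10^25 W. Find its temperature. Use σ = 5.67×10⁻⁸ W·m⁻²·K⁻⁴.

A = 4πr² = 4π × (1.14×10^7)² = 1.63×10^15 m².
From P = σAT⁴, T = (P / σA)^(1/4) = (1.57×10^25 / (5.67×10⁻⁸ × 1.63×10^15))^(1/4).
T = (1.70×10^17)^(1/4) = 20300 K.

T ≈ 20300 K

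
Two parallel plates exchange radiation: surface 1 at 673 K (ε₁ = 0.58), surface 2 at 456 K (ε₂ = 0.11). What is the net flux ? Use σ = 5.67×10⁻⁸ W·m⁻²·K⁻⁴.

For two large parallel gray plates, q = σ(T₁⁴ − T₂⁴) / (1/ε₁ + 1/ε₂ − 1).
1/ε₁ + 1/ε₂ − 1 = 1/0.58 + 1/0.11 − 1 = 9.815.
T₁⁴ − T₂⁴ = 2.05×10^11 − 4.32×10^10 = 1.62×10^11 K⁴.
q = 5.67×10⁻⁸ × 1.62×10^11 / 9.815 = 935 W/m².

q ≈ 935 W/m²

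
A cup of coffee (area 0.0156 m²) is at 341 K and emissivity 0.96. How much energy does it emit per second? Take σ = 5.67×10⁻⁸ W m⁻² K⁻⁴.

P ≈ 11.5 W

Stefan–Boltzmann: P = εσAT⁴ = 0.96 × 5.67×10⁻⁸ × 0.0156 × (341)⁴ = 0.96 × 5.67×10⁻⁸ × 0.0156 × 1.35×10^10.
P = 11.5 W.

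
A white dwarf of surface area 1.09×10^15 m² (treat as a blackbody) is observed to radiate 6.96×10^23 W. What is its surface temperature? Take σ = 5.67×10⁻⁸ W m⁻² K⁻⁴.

From P = σAT⁴, T = (P / σA)^(1/4) = (6.96×10^23 / (5.67×10⁻⁸ × 1.09×10^15))^(1/4).
T = (1.13×10^16)^(1/4) = 10300 K.

T ≈ 10300 K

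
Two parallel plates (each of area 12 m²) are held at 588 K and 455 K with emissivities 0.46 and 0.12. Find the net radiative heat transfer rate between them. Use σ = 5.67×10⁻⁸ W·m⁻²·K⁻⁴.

Q ≈ 5490 W

For two large parallel gray plates, q = σ(T₁⁴ − T₂⁴) / (1/ε₁ + 1/ε₂ − 1).
1/ε₁ + 1/ε₂ − 1 = 1/0.46 + 1/0.12 − 1 = 9.507.
T₁⁴ − T₂⁴ = 1.20×10^11 − 4.29×10^10 = 7.67×10^10 K⁴.
q = 5.67×10⁻⁸ × 7.67×10^10 / 9.507 = 457 W/m².
Q = q·A = 457 × 12 = 5490 W.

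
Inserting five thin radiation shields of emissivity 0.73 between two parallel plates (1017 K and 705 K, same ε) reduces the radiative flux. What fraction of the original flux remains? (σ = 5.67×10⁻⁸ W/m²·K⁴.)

With N identical shields there are N+1 = 6 gaps in series, each with the same radiative resistance, so the flux falls to 1/(N+1) of its unshielded value.

ratio ≈ 0.167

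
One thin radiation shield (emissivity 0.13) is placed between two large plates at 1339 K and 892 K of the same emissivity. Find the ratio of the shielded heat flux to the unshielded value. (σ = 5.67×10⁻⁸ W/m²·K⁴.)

ratio ≈ 0.500

With N identical shields there are N+1 = 2 gaps in series, each with the same radiative resistance, so the flux falls to 1/(N+1) of its unshielded value.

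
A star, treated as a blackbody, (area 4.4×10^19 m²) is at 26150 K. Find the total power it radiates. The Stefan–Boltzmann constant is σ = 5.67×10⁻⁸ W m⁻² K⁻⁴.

P ≈ 1.17×10^30 W

P = σAT⁴ = 5.67×10⁻⁸ × 4.40×10^19 × (26150)⁴ = 5.67×10⁻⁸ × 4.40×10^19 × 4.68×10^17.
P = 1.17×10^30 W.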